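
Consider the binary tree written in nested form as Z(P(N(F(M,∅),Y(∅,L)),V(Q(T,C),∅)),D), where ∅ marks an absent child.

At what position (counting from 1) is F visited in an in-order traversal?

2

In-order visits the left subtree, then the node, then the right subtree.
At Z: go left to P.
  At P: go left to N.
    At N: go left to F.
      At F: go left to M.
        M is a leaf — visit M.
      Visit F.
      At F: no right child.
    Visit N.
    At N: go right to Y.
      At Y: no left child.
      Visit Y.
      At Y: go right to L.
        L is a leaf — visit L.
  Visit P.
  At P: go right to V.
    At V: go left to Q.
      At Q: go left to T.
        T is a leaf — visit T.
      Visit Q.
      At Q: go right to C.
        C is a leaf — visit C.
    Visit V.
    At V: no right child.
Visit Z.
At Z: go right to D.
  D is a leaf — visit D.
Full in-order sequence: M, F, N, Y, L, P, T, Q, C, V, Z, D.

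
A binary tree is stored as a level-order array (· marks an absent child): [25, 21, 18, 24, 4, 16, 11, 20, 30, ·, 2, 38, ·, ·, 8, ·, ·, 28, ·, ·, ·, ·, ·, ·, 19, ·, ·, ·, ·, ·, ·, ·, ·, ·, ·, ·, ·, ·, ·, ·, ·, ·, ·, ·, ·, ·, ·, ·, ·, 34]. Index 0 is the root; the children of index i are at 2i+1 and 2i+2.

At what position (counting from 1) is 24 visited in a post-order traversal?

Post-order visits the left subtree, then the right subtree, then the node.
At 25: go left to 21.
  At 21: go left to 24.
    At 24: go left to 20.
      20 is a leaf — visit 20.
    At 24: go right to 30.
      At 30: go left to 28.
        28 is a leaf — visit 28.
      At 30: no right child.
      Visit 30.
    Visit 24.
  At 21: go right to 4.
    At 4: no left child.
    At 4: go right to 2.
      2 is a leaf — visit 2.
    Visit 4.
  Visit 21.
At 25: go right to 18.
  At 18: go left to 16.
    At 16: go left to 38.
      At 38: no left child.
      At 38: go right to 19.
        At 19: go left to 34.
          34 is a leaf — visit 34.
        At 19: no right child.
        Visit 19.
      Visit 38.
    At 16: no right child.
    Visit 16.
  At 18: go right to 11.
    At 11: no left child.
    At 11: go right to 8.
      8 is a leaf — visit 8.
    Visit 11.
  Visit 18.
Visit 25.
Full post-order sequence: 20, 28, 30, 24, 2, 4, 21, 34, 19, 38, 16, 8, 11, 18, 25.

4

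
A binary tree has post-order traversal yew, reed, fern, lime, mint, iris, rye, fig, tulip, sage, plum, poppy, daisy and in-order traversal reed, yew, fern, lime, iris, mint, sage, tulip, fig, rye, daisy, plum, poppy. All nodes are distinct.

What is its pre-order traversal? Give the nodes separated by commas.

daisy, sage, iris, lime, fern, reed, yew, mint, tulip, fig, rye, poppy, plum

The last element of post-order is the root; it splits in-order into left and right subtrees.
Root daisy: left subtree has 10 nodes {reed, yew, fern, lime, iris, mint, sage, tulip, fig, rye}, right has 2 {plum, poppy}.
  Root sage: left subtree has 6 nodes {reed, yew, fern, lime, iris, mint}, right has 3 {tulip, fig, rye}.
    Root iris: left subtree has 4 nodes {reed, yew, fern, lime}, right has 1 {mint}.
      Root lime: left subtree has 3 nodes {reed, yew, fern}, right has 0 { }.
        Root fern: left subtree has 2 nodes {reed, yew}, right has 0 { }.
          Root reed: left subtree has 0 nodes { }, right has 1 {yew}.
    Root tulip: left subtree has 0 nodes { }, right has 2 {fig, rye}.
      Root fig: left subtree has 0 nodes { }, right has 1 {rye}.
  Root poppy: left subtree has 1 node {plum}, right has 0 { }.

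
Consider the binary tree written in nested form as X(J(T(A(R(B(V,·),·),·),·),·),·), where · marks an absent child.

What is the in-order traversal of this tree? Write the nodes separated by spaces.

V B R A T J X

In-order visits the left subtree, then the node, then the right subtree.
At X: go left to J.
  At J: go left to T.
    At T: go left to A.
      At A: go left to R.
        At R: go left to B.
          At B: go left to V.
            V is a leaf — visit V.
          Visit B.
          At B: no right child.
        Visit R.
        At R: no right child.
      Visit A.
      At A: no right child.
    Visit T.
    At T: no right child.
  Visit J.
  At J: no right child.
Visit X.
At X: no right child.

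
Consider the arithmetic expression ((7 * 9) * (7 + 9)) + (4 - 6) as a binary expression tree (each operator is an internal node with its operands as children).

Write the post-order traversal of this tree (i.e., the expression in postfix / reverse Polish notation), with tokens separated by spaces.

Post-order on an expression tree gives postfix notation: for each operator, emit left operand, right operand, then the operator.

7 9 * 7 9 + * 4 6 - +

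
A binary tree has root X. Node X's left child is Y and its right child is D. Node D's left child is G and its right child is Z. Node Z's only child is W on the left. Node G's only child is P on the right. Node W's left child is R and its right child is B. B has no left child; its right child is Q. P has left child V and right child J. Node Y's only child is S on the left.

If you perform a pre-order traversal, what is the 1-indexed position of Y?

Pre-order visits the node, then its left subtree, then its right subtree.
Visit X.
At X: go left to Y.
  Visit Y.
  At Y: go left to S.
    S is a leaf — visit S.
  At Y: no right child.
At X: go right to D.
  Visit D.
  At D: go left to G.
    Visit G.
    At G: no left child.
    At G: go right to P.
      Visit P.
      At P: go left to V.
        V is a leaf — visit V.
      At P: go right to J.
        J is a leaf — visit J.
  At D: go right to Z.
    Visit Z.
    At Z: go left to W.
      Visit W.
      At W: go left to R.
        R is a leaf — visit R.
      At W: go right to B.
        Visit B.
        At B: no left child.
        At B: go right to Q.
          Q is a leaf — visit Q.
    At Z: no right child.
Full pre-order sequence: X, Y, S, D, G, P, V, J, Z, W, R, B, Q.

2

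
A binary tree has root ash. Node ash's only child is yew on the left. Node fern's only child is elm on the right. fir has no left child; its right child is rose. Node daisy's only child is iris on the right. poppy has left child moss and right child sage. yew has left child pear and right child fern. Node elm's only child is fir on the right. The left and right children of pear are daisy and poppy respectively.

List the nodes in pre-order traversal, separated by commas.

Pre-order visits the node, then its left subtree, then its right subtree.
Visit ash.
At ash: go left to yew.
  Visit yew.
  At yew: go left to pear.
    Visit pear.
    At pear: go left to daisy.
      Visit daisy.
      At daisy: no left child.
      At daisy: go right to iris.
        iris is a leaf — visit iris.
    At pear: go right to poppy.
      Visit poppy.
      At poppy: go left to moss.
        moss is a leaf — visit moss.
      At poppy: go right to sage.
        sage is a leaf — visit sage.
  At yew: go right to fern.
    Visit fern.
    At fern: no left child.
    At fern: go right to elm.
      Visit elm.
      At elm: no left child.
      At elm: go right to fir.
        Visit fir.
        At fir: no left child.
        At fir: go right to rose.
          rose is a leaf — visit rose.
At ash: no right child.

ash, yew, pear, daisy, iris, poppy, moss, sage, fern, elm, fir, rose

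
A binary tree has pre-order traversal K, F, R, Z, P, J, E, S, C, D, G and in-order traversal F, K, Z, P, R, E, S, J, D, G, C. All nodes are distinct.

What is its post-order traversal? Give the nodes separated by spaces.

F P Z S E G D C J R K

The first element of pre-order is the root; it splits in-order into left and right subtrees.
Root K: left subtree has 1 node {F}, right has 9 {Z, P, R, E, S, J, D, G, C}.
  Root R: left subtree has 2 nodes {Z, P}, right has 6 {E, S, J, D, G, C}.
    Root Z: left subtree has 0 nodes { }, right has 1 {P}.
    Root J: left subtree has 2 nodes {E, S}, right has 3 {D, G, C}.
      Root E: left subtree has 0 nodes { }, right has 1 {S}.
      Root C: left subtree has 2 nodes {D, G}, right has 0 { }.
        Root D: left subtree has 0 nodes { }, right has 1 {G}.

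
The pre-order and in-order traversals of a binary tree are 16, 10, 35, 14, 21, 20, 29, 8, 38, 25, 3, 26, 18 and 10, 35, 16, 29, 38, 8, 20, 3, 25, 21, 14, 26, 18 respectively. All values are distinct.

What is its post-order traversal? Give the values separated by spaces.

35 10 38 8 29 3 25 20 21 18 26 14 16

The first element of pre-order is the root; it splits in-order into left and right subtrees.
Root 16: left subtree has 2 nodes {10, 35}, right has 10 {29, 38, 8, 20, 3, 25, 21, 14, 26, 18}.
  Root 10: left subtree has 0 nodes { }, right has 1 {35}.
  Root 14: left subtree has 7 nodes {29, 38, 8, 20, 3, 25, 21}, right has 2 {26, 18}.
    Root 21: left subtree has 6 nodes {29, 38, 8, 20, 3, 25}, right has 0 { }.
      Root 20: left subtree has 3 nodes {29, 38, 8}, right has 2 {3, 25}.
        Root 29: left subtree has 0 nodes { }, right has 2 {38, 8}.
          Root 8: left subtree has 1 node {38}, right has 0 { }.
        Root 25: left subtree has 1 node {3}, right has 0 { }.
    Root 26: left subtree has 0 nodes { }, right has 1 {18}.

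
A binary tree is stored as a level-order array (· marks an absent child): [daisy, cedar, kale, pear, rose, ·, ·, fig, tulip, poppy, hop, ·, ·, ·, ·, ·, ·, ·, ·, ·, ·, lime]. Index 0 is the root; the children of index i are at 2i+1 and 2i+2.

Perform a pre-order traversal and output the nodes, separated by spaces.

daisy cedar pear fig tulip rose poppy hop lime kale

Pre-order visits the node, then its left subtree, then its right subtree.
Visit daisy.
At daisy: go left to cedar.
  Visit cedar.
  At cedar: go left to pear.
    Visit pear.
    At pear: go left to fig.
      fig is a leaf — visit fig.
    At pear: go right to tulip.
      tulip is a leaf — visit tulip.
  At cedar: go right to rose.
    Visit rose.
    At rose: go left to poppy.
      poppy is a leaf — visit poppy.
    At rose: go right to hop.
      Visit hop.
      At hop: go left to lime.
        lime is a leaf — visit lime.
      At hop: no right child.
At daisy: go right to kale.
  kale is a leaf — visit kale.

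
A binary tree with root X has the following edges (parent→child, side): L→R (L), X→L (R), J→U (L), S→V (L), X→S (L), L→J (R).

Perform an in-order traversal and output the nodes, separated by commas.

In-order visits the left subtree, then the node, then the right subtree.
At X: go left to S.
  At S: go left to V.
    V is a leaf — visit V.
  Visit S.
  At S: no right child.
Visit X.
At X: go right to L.
  At L: go left to R.
    R is a leaf — visit R.
  Visit L.
  At L: go right to J.
    At J: go left to U.
      U is a leaf — visit U.
    Visit J.
    At J: no right child.

V, S, X, R, L, U, J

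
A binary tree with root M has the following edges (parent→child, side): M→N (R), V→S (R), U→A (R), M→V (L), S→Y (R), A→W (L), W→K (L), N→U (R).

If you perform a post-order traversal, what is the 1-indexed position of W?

5

Post-order visits the left subtree, then the right subtree, then the node.
At M: go left to V.
  At V: no left child.
  At V: go right to S.
    At S: no left child.
    At S: go right to Y.
      Y is a leaf — visit Y.
    Visit S.
  Visit V.
At M: go right to N.
  At N: no left child.
  At N: go right to U.
    At U: no left child.
    At U: go right to A.
      At A: go left to W.
        At W: go left to K.
          K is a leaf — visit K.
        At W: no right child.
        Visit W.
      At A: no right child.
      Visit A.
    Visit U.
  Visit N.
Visit M.
Full post-order sequence: Y, S, V, K, W, A, U, N, M.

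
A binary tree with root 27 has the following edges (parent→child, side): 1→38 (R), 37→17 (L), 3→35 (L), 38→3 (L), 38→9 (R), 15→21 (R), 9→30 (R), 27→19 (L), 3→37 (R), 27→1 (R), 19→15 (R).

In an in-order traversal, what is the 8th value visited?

In-order visits the left subtree, then the node, then the right subtree.
At 27: go left to 19.
  At 19: no left child.
  Visit 19.
  At 19: go right to 15.
    At 15: no left child.
    Visit 15.
    At 15: go right to 21.
      21 is a leaf — visit 21.
Visit 27.
At 27: go right to 1.
  At 1: no left child.
  Visit 1.
  At 1: go right to 38.
    At 38: go left to 3.
      At 3: go left to 35.
        35 is a leaf — visit 35.
      Visit 3.
      At 3: go right to 37.
        At 37: go left to 17.
          17 is a leaf — visit 17.
        Visit 37.
        At 37: no right child.
    Visit 38.
    At 38: go right to 9.
      At 9: no left child.
      Visit 9.
      At 9: go right to 30.
        30 is a leaf — visit 30.
Full in-order sequence: 19, 15, 21, 27, 1, 35, 3, 17, 37, 38, 9, 30.

17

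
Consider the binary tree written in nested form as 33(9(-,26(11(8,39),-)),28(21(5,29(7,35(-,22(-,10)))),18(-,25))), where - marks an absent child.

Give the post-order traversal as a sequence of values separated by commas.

Post-order visits the left subtree, then the right subtree, then the node.
At 33: go left to 9.
  At 9: no left child.
  At 9: go right to 26.
    At 26: go left to 11.
      At 11: go left to 8.
        8 is a leaf — visit 8.
      At 11: go right to 39.
        39 is a leaf — visit 39.
      Visit 11.
    At 26: no right child.
    Visit 26.
  Visit 9.
At 33: go right to 28.
  At 28: go left to 21.
    At 21: go left to 5.
      5 is a leaf — visit 5.
    At 21: go right to 29.
      At 29: go left to 7.
        7 is a leaf — visit 7.
      At 29: go right to 35.
        At 35: no left child.
        At 35: go right to 22.
          At 22: no left child.
          At 22: go right to 10.
            10 is a leaf — visit 10.
          Visit 22.
        Visit 35.
      Visit 29.
    Visit 21.
  At 28: go right to 18.
    At 18: no left child.
    At 18: go right to 25.
      25 is a leaf — visit 25.
    Visit 18.
  Visit 28.
Visit 33.

8, 39, 11, 26, 9, 5, 7, 10, 22, 35, 29, 21, 25, 18, 28, 33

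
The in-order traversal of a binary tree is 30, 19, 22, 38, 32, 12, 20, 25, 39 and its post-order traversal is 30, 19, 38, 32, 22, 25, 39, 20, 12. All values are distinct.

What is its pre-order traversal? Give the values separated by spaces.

12 22 19 30 32 38 20 39 25

The last element of post-order is the root; it splits in-order into left and right subtrees.
Root 12: left subtree has 5 nodes {30, 19, 22, 38, 32}, right has 3 {20, 25, 39}.
  Root 22: left subtree has 2 nodes {30, 19}, right has 2 {38, 32}.
    Root 19: left subtree has 1 node {30}, right has 0 { }.
    Root 32: left subtree has 1 node {38}, right has 0 { }.
  Root 20: left subtree has 0 nodes { }, right has 2 {25, 39}.
    Root 39: left subtree has 1 node {25}, right has 0 { }.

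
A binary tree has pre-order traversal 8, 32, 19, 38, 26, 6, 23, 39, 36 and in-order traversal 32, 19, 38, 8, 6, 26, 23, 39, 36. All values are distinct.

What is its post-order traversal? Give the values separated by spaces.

The first element of pre-order is the root; it splits in-order into left and right subtrees.
Root 8: left subtree has 3 nodes {32, 19, 38}, right has 5 {6, 26, 23, 39, 36}.
  Root 32: left subtree has 0 nodes { }, right has 2 {19, 38}.
    Root 19: left subtree has 0 nodes { }, right has 1 {38}.
  Root 26: left subtree has 1 node {6}, right has 3 {23, 39, 36}.
    Root 23: left subtree has 0 nodes { }, right has 2 {39, 36}.
      Root 39: left subtree has 0 nodes { }, right has 1 {36}.

38 19 32 6 36 39 23 26 8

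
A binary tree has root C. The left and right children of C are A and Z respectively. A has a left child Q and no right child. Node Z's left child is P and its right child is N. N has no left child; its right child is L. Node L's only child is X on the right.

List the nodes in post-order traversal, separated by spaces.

Q A P X L N Z C

Post-order visits the left subtree, then the right subtree, then the node.
At C: go left to A.
  At A: go left to Q.
    Q is a leaf — visit Q.
  At A: no right child.
  Visit A.
At C: go right to Z.
  At Z: go left to P.
    P is a leaf — visit P.
  At Z: go right to N.
    At N: no left child.
    At N: go right to L.
      At L: no left child.
      At L: go right to X.
        X is a leaf — visit X.
      Visit L.
    Visit N.
  Visit Z.
Visit C.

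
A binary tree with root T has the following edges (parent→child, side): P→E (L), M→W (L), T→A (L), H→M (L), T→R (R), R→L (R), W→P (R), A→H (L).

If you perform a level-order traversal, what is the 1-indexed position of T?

Level-order visits nodes level by level from the root, left to right within each level.
Level 0: T
Level 1: A, R
Level 2: H, L
Level 3: M
Level 4: W
Level 5: P
Level 6: E
Full level-order sequence: T, A, R, H, L, M, W, P, E.

1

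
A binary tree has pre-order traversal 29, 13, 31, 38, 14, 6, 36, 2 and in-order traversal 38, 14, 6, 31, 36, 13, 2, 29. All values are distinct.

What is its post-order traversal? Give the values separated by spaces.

The first element of pre-order is the root; it splits in-order into left and right subtrees.
Root 29: left subtree has 7 nodes {38, 14, 6, 31, 36, 13, 2}, right has 0 { }.
  Root 13: left subtree has 5 nodes {38, 14, 6, 31, 36}, right has 1 {2}.
    Root 31: left subtree has 3 nodes {38, 14, 6}, right has 1 {36}.
      Root 38: left subtree has 0 nodes { }, right has 2 {14, 6}.
        Root 14: left subtree has 0 nodes { }, right has 1 {6}.

6 14 38 36 31 2 13 29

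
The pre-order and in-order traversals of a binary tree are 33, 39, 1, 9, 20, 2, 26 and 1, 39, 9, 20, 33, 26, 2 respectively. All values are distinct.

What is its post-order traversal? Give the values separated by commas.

The first element of pre-order is the root; it splits in-order into left and right subtrees.
Root 33: left subtree has 4 nodes {1, 39, 9, 20}, right has 2 {26, 2}.
  Root 39: left subtree has 1 node {1}, right has 2 {9, 20}.
    Root 9: left subtree has 0 nodes { }, right has 1 {20}.
  Root 2: left subtree has 1 node {26}, right has 0 { }.

1, 20, 9, 39, 26, 2, 33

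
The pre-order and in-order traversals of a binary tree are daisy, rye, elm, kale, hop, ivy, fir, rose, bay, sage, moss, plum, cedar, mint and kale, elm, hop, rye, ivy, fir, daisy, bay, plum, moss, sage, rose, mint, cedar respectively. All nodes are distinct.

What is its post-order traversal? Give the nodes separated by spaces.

The first element of pre-order is the root; it splits in-order into left and right subtrees.
Root daisy: left subtree has 6 nodes {kale, elm, hop, rye, ivy, fir}, right has 7 {bay, plum, moss, sage, rose, mint, cedar}.
  Root rye: left subtree has 3 nodes {kale, elm, hop}, right has 2 {ivy, fir}.
    Root elm: left subtree has 1 node {kale}, right has 1 {hop}.
    Root ivy: left subtree has 0 nodes { }, right has 1 {fir}.
  Root rose: left subtree has 4 nodes {bay, plum, moss, sage}, right has 2 {mint, cedar}.
    Root bay: left subtree has 0 nodes { }, right has 3 {plum, moss, sage}.
      Root sage: left subtree has 2 nodes {plum, moss}, right has 0 { }.
        Root moss: left subtree has 1 node {plum}, right has 0 { }.
    Root cedar: left subtree has 1 node {mint}, right has 0 { }.

kale hop elm fir ivy rye plum moss sage bay mint cedar rose daisy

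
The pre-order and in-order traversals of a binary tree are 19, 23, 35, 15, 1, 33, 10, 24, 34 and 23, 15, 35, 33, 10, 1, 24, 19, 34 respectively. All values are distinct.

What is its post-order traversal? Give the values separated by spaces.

15 10 33 24 1 35 23 34 19

The first element of pre-order is the root; it splits in-order into left and right subtrees.
Root 19: left subtree has 7 nodes {23, 15, 35, 33, 10, 1, 24}, right has 1 {34}.
  Root 23: left subtree has 0 nodes { }, right has 6 {15, 35, 33, 10, 1, 24}.
    Root 35: left subtree has 1 node {15}, right has 4 {33, 10, 1, 24}.
      Root 1: left subtree has 2 nodes {33, 10}, right has 1 {24}.
        Root 33: left subtree has 0 nodes { }, right has 1 {10}.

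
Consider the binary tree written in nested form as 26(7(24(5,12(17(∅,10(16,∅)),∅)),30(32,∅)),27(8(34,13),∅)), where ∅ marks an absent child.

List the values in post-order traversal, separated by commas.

5, 16, 10, 17, 12, 24, 32, 30, 7, 34, 13, 8, 27, 26

Post-order visits the left subtree, then the right subtree, then the node.
At 26: go left to 7.
  At 7: go left to 24.
    At 24: go left to 5.
      5 is a leaf — visit 5.
    At 24: go right to 12.
      At 12: go left to 17.
        At 17: no left child.
        At 17: go right to 10.
          At 10: go left to 16.
            16 is a leaf — visit 16.
          At 10: no right child.
          Visit 10.
        Visit 17.
      At 12: no right child.
      Visit 12.
    Visit 24.
  At 7: go right to 30.
    At 30: go left to 32.
      32 is a leaf — visit 32.
    At 30: no right child.
    Visit 30.
  Visit 7.
At 26: go right to 27.
  At 27: go left to 8.
    At 8: go left to 34.
      34 is a leaf — visit 34.
    At 8: go right to 13.
      13 is a leaf — visit 13.
    Visit 8.
  At 27: no right child.
  Visit 27.
Visit 26.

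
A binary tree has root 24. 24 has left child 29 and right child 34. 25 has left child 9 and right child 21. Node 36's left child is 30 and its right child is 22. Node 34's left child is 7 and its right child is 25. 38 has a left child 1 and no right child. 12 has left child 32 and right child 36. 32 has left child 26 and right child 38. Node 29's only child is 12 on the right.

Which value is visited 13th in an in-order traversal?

9

In-order visits the left subtree, then the node, then the right subtree.
At 24: go left to 29.
  At 29: no left child.
  Visit 29.
  At 29: go right to 12.
    At 12: go left to 32.
      At 32: go left to 26.
        26 is a leaf — visit 26.
      Visit 32.
      At 32: go right to 38.
        At 38: go left to 1.
          1 is a leaf — visit 1.
        Visit 38.
        At 38: no right child.
    Visit 12.
    At 12: go right to 36.
      At 36: go left to 30.
        30 is a leaf — visit 30.
      Visit 36.
      At 36: go right to 22.
        22 is a leaf — visit 22.
Visit 24.
At 24: go right to 34.
  At 34: go left to 7.
    7 is a leaf — visit 7.
  Visit 34.
  At 34: go right to 25.
    At 25: go left to 9.
      9 is a leaf — visit 9.
    Visit 25.
    At 25: go right to 21.
      21 is a leaf — visit 21.
Full in-order sequence: 29, 26, 32, 1, 38, 12, 30, 36, 22, 24, 7, 34, 9, 25, 21.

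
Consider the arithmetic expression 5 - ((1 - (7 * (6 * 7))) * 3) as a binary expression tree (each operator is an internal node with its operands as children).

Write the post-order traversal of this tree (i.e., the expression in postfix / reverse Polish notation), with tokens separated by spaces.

5 1 7 6 7 * * - 3 * -

Post-order on an expression tree gives postfix notation: for each operator, emit left operand, right operand, then the operator.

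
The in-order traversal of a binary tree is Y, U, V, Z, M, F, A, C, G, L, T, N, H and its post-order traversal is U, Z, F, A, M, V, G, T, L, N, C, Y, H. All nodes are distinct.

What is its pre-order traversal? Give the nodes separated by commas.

The last element of post-order is the root; it splits in-order into left and right subtrees.
Root H: left subtree has 12 nodes {Y, U, V, Z, M, F, A, C, G, L, T, N}, right has 0 { }.
  Root Y: left subtree has 0 nodes { }, right has 11 {U, V, Z, M, F, A, C, G, L, T, N}.
    Root C: left subtree has 6 nodes {U, V, Z, M, F, A}, right has 4 {G, L, T, N}.
      Root V: left subtree has 1 node {U}, right has 4 {Z, M, F, A}.
        Root M: left subtree has 1 node {Z}, right has 2 {F, A}.
          Root A: left subtree has 1 node {F}, right has 0 { }.
      Root N: left subtree has 3 nodes {G, L, T}, right has 0 { }.
        Root L: left subtree has 1 node {G}, right has 1 {T}.

H, Y, C, V, U, M, Z, A, F, N, L, G, T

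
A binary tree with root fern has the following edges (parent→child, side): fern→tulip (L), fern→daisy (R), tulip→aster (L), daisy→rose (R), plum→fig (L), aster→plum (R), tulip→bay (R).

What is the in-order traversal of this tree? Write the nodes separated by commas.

aster, fig, plum, tulip, bay, fern, daisy, rose

In-order visits the left subtree, then the node, then the right subtree.
At fern: go left to tulip.
  At tulip: go left to aster.
    At aster: no left child.
    Visit aster.
    At aster: go right to plum.
      At plum: go left to fig.
        fig is a leaf — visit fig.
      Visit plum.
      At plum: no right child.
  Visit tulip.
  At tulip: go right to bay.
    bay is a leaf — visit bay.
Visit fern.
At fern: go right to daisy.
  At daisy: no left child.
  Visit daisy.
  At daisy: go right to rose.
    rose is a leaf — visit rose.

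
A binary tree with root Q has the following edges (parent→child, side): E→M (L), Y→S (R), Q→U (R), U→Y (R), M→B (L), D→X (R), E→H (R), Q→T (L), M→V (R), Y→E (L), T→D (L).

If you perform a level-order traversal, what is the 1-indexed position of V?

Level-order visits nodes level by level from the root, left to right within each level.
Level 0: Q
Level 1: T, U
Level 2: D, Y
Level 3: X, E, S
Level 4: M, H
Level 5: B, V
Full level-order sequence: Q, T, U, D, Y, X, E, S, M, H, B, V.

12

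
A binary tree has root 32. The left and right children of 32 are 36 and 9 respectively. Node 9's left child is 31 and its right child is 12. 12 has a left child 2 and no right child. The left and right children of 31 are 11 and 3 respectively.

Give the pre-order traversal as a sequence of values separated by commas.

Pre-order visits the node, then its left subtree, then its right subtree.
Visit 32.
At 32: go left to 36.
  36 is a leaf — visit 36.
At 32: go right to 9.
  Visit 9.
  At 9: go left to 31.
    Visit 31.
    At 31: go left to 11.
      11 is a leaf — visit 11.
    At 31: go right to 3.
      3 is a leaf — visit 3.
  At 9: go right to 12.
    Visit 12.
    At 12: go left to 2.
      2 is a leaf — visit 2.
    At 12: no right child.

32, 36, 9, 31, 11, 3, 12, 2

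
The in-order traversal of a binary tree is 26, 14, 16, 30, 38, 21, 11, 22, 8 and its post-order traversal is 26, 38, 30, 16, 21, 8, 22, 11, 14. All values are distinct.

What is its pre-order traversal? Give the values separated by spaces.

14 26 11 21 16 30 38 22 8

The last element of post-order is the root; it splits in-order into left and right subtrees.
Root 14: left subtree has 1 node {26}, right has 7 {16, 30, 38, 21, 11, 22, 8}.
  Root 11: left subtree has 4 nodes {16, 30, 38, 21}, right has 2 {22, 8}.
    Root 21: left subtree has 3 nodes {16, 30, 38}, right has 0 { }.
      Root 16: left subtree has 0 nodes { }, right has 2 {30, 38}.
        Root 30: left subtree has 0 nodes { }, right has 1 {38}.
    Root 22: left subtree has 0 nodes { }, right has 1 {8}.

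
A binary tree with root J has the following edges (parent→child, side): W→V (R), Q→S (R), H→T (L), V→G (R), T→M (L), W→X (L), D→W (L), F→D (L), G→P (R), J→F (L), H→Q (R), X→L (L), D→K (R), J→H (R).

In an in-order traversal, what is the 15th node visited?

S

In-order visits the left subtree, then the node, then the right subtree.
At J: go left to F.
  At F: go left to D.
    At D: go left to W.
      At W: go left to X.
        At X: go left to L.
          L is a leaf — visit L.
        Visit X.
        At X: no right child.
      Visit W.
      At W: go right to V.
        At V: no left child.
        Visit V.
        At V: go right to G.
          At G: no left child.
          Visit G.
          At G: go right to P.
            P is a leaf — visit P.
    Visit D.
    At D: go right to K.
      K is a leaf — visit K.
  Visit F.
  At F: no right child.
Visit J.
At J: go right to H.
  At H: go left to T.
    At T: go left to M.
      M is a leaf — visit M.
    Visit T.
    At T: no right child.
  Visit H.
  At H: go right to Q.
    At Q: no left child.
    Visit Q.
    At Q: go right to S.
      S is a leaf — visit S.
Full in-order sequence: L, X, W, V, G, P, D, K, F, J, M, T, H, Q, S.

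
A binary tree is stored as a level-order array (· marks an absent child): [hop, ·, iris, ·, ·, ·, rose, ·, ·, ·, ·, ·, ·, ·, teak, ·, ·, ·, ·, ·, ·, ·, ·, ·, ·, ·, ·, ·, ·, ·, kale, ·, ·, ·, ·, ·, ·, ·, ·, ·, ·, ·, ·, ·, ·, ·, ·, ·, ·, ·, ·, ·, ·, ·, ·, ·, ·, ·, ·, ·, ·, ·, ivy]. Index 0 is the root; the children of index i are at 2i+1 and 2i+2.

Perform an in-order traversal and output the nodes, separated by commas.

In-order visits the left subtree, then the node, then the right subtree.
At hop: no left child.
Visit hop.
At hop: go right to iris.
  At iris: no left child.
  Visit iris.
  At iris: go right to rose.
    At rose: no left child.
    Visit rose.
    At rose: go right to teak.
      At teak: no left child.
      Visit teak.
      At teak: go right to kale.
        At kale: no left child.
        Visit kale.
        At kale: go right to ivy.
          ivy is a leaf — visit ivy.

hop, iris, rose, teak, kale, ivy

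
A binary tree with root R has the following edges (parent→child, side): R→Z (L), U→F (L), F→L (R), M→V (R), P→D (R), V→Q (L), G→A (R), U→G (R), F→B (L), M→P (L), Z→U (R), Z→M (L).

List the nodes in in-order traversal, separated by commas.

P, D, M, Q, V, Z, B, F, L, U, G, A, R

In-order visits the left subtree, then the node, then the right subtree.
At R: go left to Z.
  At Z: go left to M.
    At M: go left to P.
      At P: no left child.
      Visit P.
      At P: go right to D.
        D is a leaf — visit D.
    Visit M.
    At M: go right to V.
      At V: go left to Q.
        Q is a leaf — visit Q.
      Visit V.
      At V: no right child.
  Visit Z.
  At Z: go right to U.
    At U: go left to F.
      At F: go left to B.
        B is a leaf — visit B.
      Visit F.
      At F: go right to L.
        L is a leaf — visit L.
    Visit U.
    At U: go right to G.
      At G: no left child.
      Visit G.
      At G: go right to A.
        A is a leaf — visit A.
Visit R.
At R: no right child.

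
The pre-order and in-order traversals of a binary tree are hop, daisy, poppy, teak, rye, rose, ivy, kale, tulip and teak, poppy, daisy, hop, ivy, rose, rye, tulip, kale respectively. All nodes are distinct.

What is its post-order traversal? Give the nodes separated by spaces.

The first element of pre-order is the root; it splits in-order into left and right subtrees.
Root hop: left subtree has 3 nodes {teak, poppy, daisy}, right has 5 {ivy, rose, rye, tulip, kale}.
  Root daisy: left subtree has 2 nodes {teak, poppy}, right has 0 { }.
    Root poppy: left subtree has 1 node {teak}, right has 0 { }.
  Root rye: left subtree has 2 nodes {ivy, rose}, right has 2 {tulip, kale}.
    Root rose: left subtree has 1 node {ivy}, right has 0 { }.
    Root kale: left subtree has 1 node {tulip}, right has 0 { }.

teak poppy daisy ivy rose tulip kale rye hop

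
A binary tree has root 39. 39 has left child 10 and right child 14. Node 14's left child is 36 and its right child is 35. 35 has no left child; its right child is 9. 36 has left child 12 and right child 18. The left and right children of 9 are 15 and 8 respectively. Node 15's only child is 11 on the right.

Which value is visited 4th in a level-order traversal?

Level-order visits nodes level by level from the root, left to right within each level.
Level 0: 39
Level 1: 10, 14
Level 2: 36, 35
Level 3: 12, 18, 9
Level 4: 15, 8
Level 5: 11
Full level-order sequence: 39, 10, 14, 36, 35, 12, 18, 9, 15, 8, 11.

36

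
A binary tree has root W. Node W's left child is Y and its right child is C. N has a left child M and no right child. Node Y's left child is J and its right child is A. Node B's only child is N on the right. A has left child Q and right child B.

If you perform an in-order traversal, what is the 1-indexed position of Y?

In-order visits the left subtree, then the node, then the right subtree.
At W: go left to Y.
  At Y: go left to J.
    J is a leaf — visit J.
  Visit Y.
  At Y: go right to A.
    At A: go left to Q.
      Q is a leaf — visit Q.
    Visit A.
    At A: go right to B.
      At B: no left child.
      Visit B.
      At B: go right to N.
        At N: go left to M.
          M is a leaf — visit M.
        Visit N.
        At N: no right child.
Visit W.
At W: go right to C.
  C is a leaf — visit C.
Full in-order sequence: J, Y, Q, A, B, M, N, W, C.

2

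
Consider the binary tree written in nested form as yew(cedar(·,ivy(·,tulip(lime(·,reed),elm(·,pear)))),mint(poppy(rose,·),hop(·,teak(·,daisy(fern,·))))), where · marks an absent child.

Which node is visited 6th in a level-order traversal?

Level-order visits nodes level by level from the root, left to right within each level.
Level 0: yew
Level 1: cedar, mint
Level 2: ivy, poppy, hop
Level 3: tulip, rose, teak
Level 4: lime, elm, daisy
Level 5: reed, pear, fern
Full level-order sequence: yew, cedar, mint, ivy, poppy, hop, tulip, rose, teak, lime, elm, daisy, reed, pear, fern.

hop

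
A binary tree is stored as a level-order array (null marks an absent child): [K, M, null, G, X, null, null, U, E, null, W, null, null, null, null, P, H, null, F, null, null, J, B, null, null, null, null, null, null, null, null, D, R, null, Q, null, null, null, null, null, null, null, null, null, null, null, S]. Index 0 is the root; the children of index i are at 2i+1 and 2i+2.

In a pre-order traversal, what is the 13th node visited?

Pre-order visits the node, then its left subtree, then its right subtree.
Visit K.
At K: go left to M.
  Visit M.
  At M: go left to G.
    Visit G.
    At G: go left to U.
      Visit U.
      At U: go left to P.
        Visit P.
        At P: go left to D.
          D is a leaf — visit D.
        At P: go right to R.
          R is a leaf — visit R.
      At U: go right to H.
        Visit H.
        At H: no left child.
        At H: go right to Q.
          Q is a leaf — visit Q.
    At G: go right to E.
      Visit E.
      At E: no left child.
      At E: go right to F.
        F is a leaf — visit F.
  At M: go right to X.
    Visit X.
    At X: no left child.
    At X: go right to W.
      Visit W.
      At W: go left to J.
        J is a leaf — visit J.
      At W: go right to B.
        Visit B.
        At B: no left child.
        At B: go right to S.
          S is a leaf — visit S.
At K: no right child.
Full pre-order sequence: K, M, G, U, P, D, R, H, Q, E, F, X, W, J, B, S.

W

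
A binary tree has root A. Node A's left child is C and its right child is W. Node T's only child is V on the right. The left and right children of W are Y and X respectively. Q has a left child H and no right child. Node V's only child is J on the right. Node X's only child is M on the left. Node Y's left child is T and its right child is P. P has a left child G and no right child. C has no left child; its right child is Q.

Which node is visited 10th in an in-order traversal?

In-order visits the left subtree, then the node, then the right subtree.
At A: go left to C.
  At C: no left child.
  Visit C.
  At C: go right to Q.
    At Q: go left to H.
      H is a leaf — visit H.
    Visit Q.
    At Q: no right child.
Visit A.
At A: go right to W.
  At W: go left to Y.
    At Y: go left to T.
      At T: no left child.
      Visit T.
      At T: go right to V.
        At V: no left child.
        Visit V.
        At V: go right to J.
          J is a leaf — visit J.
    Visit Y.
    At Y: go right to P.
      At P: go left to G.
        G is a leaf — visit G.
      Visit P.
      At P: no right child.
  Visit W.
  At W: go right to X.
    At X: go left to M.
      M is a leaf — visit M.
    Visit X.
    At X: no right child.
Full in-order sequence: C, H, Q, A, T, V, J, Y, G, P, W, M, X.

P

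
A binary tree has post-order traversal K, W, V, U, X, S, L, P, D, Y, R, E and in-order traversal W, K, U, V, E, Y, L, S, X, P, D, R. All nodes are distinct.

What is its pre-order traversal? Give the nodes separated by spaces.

The last element of post-order is the root; it splits in-order into left and right subtrees.
Root E: left subtree has 4 nodes {W, K, U, V}, right has 7 {Y, L, S, X, P, D, R}.
  Root U: left subtree has 2 nodes {W, K}, right has 1 {V}.
    Root W: left subtree has 0 nodes { }, right has 1 {K}.
  Root R: left subtree has 6 nodes {Y, L, S, X, P, D}, right has 0 { }.
    Root Y: left subtree has 0 nodes { }, right has 5 {L, S, X, P, D}.
      Root D: left subtree has 4 nodes {L, S, X, P}, right has 0 { }.
        Root P: left subtree has 3 nodes {L, S, X}, right has 0 { }.
          Root L: left subtree has 0 nodes { }, right has 2 {S, X}.
            Root S: left subtree has 0 nodes { }, right has 1 {X}.

E U W K V R Y D P L S X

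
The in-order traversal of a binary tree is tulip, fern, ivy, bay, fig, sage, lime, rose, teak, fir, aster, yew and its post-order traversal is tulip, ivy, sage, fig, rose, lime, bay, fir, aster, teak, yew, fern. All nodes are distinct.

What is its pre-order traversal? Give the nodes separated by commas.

fern, tulip, yew, teak, bay, ivy, lime, fig, sage, rose, aster, fir

The last element of post-order is the root; it splits in-order into left and right subtrees.
Root fern: left subtree has 1 node {tulip}, right has 10 {ivy, bay, fig, sage, lime, rose, teak, fir, aster, yew}.
  Root yew: left subtree has 9 nodes {ivy, bay, fig, sage, lime, rose, teak, fir, aster}, right has 0 { }.
    Root teak: left subtree has 6 nodes {ivy, bay, fig, sage, lime, rose}, right has 2 {fir, aster}.
      Root bay: left subtree has 1 node {ivy}, right has 4 {fig, sage, lime, rose}.
        Root lime: left subtree has 2 nodes {fig, sage}, right has 1 {rose}.
          Root fig: left subtree has 0 nodes { }, right has 1 {sage}.
      Root aster: left subtree has 1 node {fir}, right has 0 { }.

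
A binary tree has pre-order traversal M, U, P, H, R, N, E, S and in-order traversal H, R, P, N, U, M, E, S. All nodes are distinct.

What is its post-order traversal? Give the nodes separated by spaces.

The first element of pre-order is the root; it splits in-order into left and right subtrees.
Root M: left subtree has 5 nodes {H, R, P, N, U}, right has 2 {E, S}.
  Root U: left subtree has 4 nodes {H, R, P, N}, right has 0 { }.
    Root P: left subtree has 2 nodes {H, R}, right has 1 {N}.
      Root H: left subtree has 0 nodes { }, right has 1 {R}.
  Root E: left subtree has 0 nodes { }, right has 1 {S}.

R H N P U S E M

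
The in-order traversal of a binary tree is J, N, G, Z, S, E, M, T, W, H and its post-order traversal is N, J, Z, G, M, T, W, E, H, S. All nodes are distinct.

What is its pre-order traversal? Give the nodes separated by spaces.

S G J N Z H E W T M

The last element of post-order is the root; it splits in-order into left and right subtrees.
Root S: left subtree has 4 nodes {J, N, G, Z}, right has 5 {E, M, T, W, H}.
  Root G: left subtree has 2 nodes {J, N}, right has 1 {Z}.
    Root J: left subtree has 0 nodes { }, right has 1 {N}.
  Root H: left subtree has 4 nodes {E, M, T, W}, right has 0 { }.
    Root E: left subtree has 0 nodes { }, right has 3 {M, T, W}.
      Root W: left subtree has 2 nodes {M, T}, right has 0 { }.
        Root T: left subtree has 1 node {M}, right has 0 { }.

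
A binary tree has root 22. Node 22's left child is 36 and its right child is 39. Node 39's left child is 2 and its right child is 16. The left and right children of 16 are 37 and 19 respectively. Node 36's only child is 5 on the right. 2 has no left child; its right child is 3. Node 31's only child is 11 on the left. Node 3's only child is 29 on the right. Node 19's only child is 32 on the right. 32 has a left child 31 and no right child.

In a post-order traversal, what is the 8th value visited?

Post-order visits the left subtree, then the right subtree, then the node.
At 22: go left to 36.
  At 36: no left child.
  At 36: go right to 5.
    5 is a leaf — visit 5.
  Visit 36.
At 22: go right to 39.
  At 39: go left to 2.
    At 2: no left child.
    At 2: go right to 3.
      At 3: no left child.
      At 3: go right to 29.
        29 is a leaf — visit 29.
      Visit 3.
    Visit 2.
  At 39: go right to 16.
    At 16: go left to 37.
      37 is a leaf — visit 37.
    At 16: go right to 19.
      At 19: no left child.
      At 19: go right to 32.
        At 32: go left to 31.
          At 31: go left to 11.
            11 is a leaf — visit 11.
          At 31: no right child.
          Visit 31.
        At 32: no right child.
        Visit 32.
      Visit 19.
    Visit 16.
  Visit 39.
Visit 22.
Full post-order sequence: 5, 36, 29, 3, 2, 37, 11, 31, 32, 19, 16, 39, 22.

31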